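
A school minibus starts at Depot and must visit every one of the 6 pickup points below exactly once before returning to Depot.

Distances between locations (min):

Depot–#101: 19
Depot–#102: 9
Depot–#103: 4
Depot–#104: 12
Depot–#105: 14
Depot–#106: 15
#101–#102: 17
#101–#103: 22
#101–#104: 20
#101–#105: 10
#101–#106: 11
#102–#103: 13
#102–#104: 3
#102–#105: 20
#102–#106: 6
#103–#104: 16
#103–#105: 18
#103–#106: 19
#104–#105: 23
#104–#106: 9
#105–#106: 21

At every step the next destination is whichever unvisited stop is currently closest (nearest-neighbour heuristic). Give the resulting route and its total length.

Nearest-neighbour total = 64 min; route Depot → #103 → #102 → #104 → #106 → #101 → #105 → Depot.

Depot → [#103:4 / #102:9 / #104:12 / #105:14 / #106:15 / #101:19] → #103 (4)
#103 → [#102:13 / #104:16 / #105:18 / #106:19 / #101:22] → #102 (13)
#102 → [#104:3 / #106:6 / #101:17 / #105:20] → #104 (3)
#104 → [#106:9 / #101:20 / #105:23] → #106 (9)
#106 → [#101:11 / #105:21] → #101 (11)
#101 → [#105:10] → #105 (10)
Return #105→Depot: 14.
Total = 4 + 13 + 3 + 9 + 11 + 10 + 14 = 64.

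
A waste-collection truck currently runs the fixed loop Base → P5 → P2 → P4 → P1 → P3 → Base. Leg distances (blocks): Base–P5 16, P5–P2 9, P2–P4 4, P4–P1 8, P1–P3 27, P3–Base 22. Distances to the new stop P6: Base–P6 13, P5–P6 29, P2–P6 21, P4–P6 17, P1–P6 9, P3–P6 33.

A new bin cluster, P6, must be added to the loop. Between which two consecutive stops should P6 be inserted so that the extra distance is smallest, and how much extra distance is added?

+15 blocks — insert P6 between P1 and P3.

Insertion cost between consecutive stops i–j is d(i,P6) + d(P6,j) − d(i,j):
  between Base and P5: 13 + 29 − 16 = 26
  between P5 and P2: 29 + 21 − 9 = 41
  between P2 and P4: 21 + 17 − 4 = 34
  between P4 and P1: 17 + 9 − 8 = 18
  between P1 and P3: 9 + 33 − 27 = 15
  between P3 and Base: 33 + 13 − 22 = 24
Cheapest insertion is between P1 and P3, adding 15.
New total = 86 + 15 = 101.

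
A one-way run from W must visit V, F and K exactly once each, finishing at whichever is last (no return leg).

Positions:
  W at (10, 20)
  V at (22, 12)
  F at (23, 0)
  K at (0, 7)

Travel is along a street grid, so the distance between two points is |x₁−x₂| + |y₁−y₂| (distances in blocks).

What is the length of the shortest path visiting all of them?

Shortest open route: 63 blocks.

There are 3! = 6 possible orderings.
W - V - F - K: 20+13+30 = 63
W - V - K - F: 20+27+30 = 77
W - F - V - K: 33+13+27 = 73
W - F - K - V: 33+30+27 = 90
W - K - V - F: 23+27+13 = 63
W - K - F - V: 23+30+13 = 66
The minimum is 63.
One shortest path: W → V → F → K.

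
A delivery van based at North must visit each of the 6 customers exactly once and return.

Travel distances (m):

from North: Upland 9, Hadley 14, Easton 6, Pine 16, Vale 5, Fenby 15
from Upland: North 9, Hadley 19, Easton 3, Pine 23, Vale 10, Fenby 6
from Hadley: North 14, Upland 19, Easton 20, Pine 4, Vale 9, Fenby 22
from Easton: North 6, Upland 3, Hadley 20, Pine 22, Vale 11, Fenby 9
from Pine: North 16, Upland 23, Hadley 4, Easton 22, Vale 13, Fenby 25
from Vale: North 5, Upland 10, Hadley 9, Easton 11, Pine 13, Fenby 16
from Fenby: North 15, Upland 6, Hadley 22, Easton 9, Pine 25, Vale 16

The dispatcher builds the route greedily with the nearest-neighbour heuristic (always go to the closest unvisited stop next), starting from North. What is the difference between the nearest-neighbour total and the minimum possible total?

Excess over optimum: 6 m.

From North: Vale=5, Easton=6, Upland=9, Hadley=14, Fenby=15, Pine=16 → choose Vale (5).
From Vale: Hadley=9, Upland=10, Easton=11, Pine=13, Fenby=16 → choose Hadley (9).
From Hadley: Pine=4, Upland=19, Easton=20, Fenby=22 → choose Pine (4).
From Pine: Easton=22, Upland=23, Fenby=25 → choose Easton (22).
From Easton: Upland=3, Fenby=9 → choose Upland (3).
From Upland: Fenby=6 → choose Fenby (6).
NN route North → Vale → Hadley → Pine → Easton → Upland → Fenby → North costs 64.
Optimal: North → Easton → Upland → Fenby → Pine → Hadley → Vale → North costs 58 (by enumerating all 360 distinct tours).
Excess = 64 − 58 = 6.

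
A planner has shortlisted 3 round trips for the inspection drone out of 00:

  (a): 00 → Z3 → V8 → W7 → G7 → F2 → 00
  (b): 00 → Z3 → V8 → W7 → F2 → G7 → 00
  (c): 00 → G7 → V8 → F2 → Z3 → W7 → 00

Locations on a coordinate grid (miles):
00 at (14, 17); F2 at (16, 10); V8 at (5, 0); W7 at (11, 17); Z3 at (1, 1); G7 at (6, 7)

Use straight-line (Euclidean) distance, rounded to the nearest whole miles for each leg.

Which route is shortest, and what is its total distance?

(a): 21 + 4 + 18 + 11 + 10 + 7 = 71
(b): 21 + 4 + 18 + 9 + 10 + 13 = 75
(c): 13 + 7 + 15 + 17 + 19 + 3 = 74

71 miles — (a) is the shortest.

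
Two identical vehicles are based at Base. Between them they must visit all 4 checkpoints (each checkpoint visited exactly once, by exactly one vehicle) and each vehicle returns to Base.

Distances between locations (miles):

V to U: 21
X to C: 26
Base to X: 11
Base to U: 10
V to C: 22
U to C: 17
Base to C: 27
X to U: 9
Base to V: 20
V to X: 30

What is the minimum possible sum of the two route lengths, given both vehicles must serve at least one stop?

Minimum combined distance: 91 miles.

Try each way of splitting the stops between the two vehicles (each non-empty) and, for each split, find the best tour for each vehicle:
  {V} + {X, U, C}: 40 + 64 = 104
  {X} + {V, U, C}: 22 + 69 = 91
  {V, X} + {U, C}: 61 + 54 = 115
  {U} + {V, X, C}: 20 + 79 = 99
  {V, U} + {X, C}: 51 + 64 = 115
  {X, U} + {V, C}: 30 + 69 = 99
  … (7 splits in total)
Best: vehicle 1 Base → X → Base = 22; vehicle 2 Base → V → C → U → Base = 69; combined 91.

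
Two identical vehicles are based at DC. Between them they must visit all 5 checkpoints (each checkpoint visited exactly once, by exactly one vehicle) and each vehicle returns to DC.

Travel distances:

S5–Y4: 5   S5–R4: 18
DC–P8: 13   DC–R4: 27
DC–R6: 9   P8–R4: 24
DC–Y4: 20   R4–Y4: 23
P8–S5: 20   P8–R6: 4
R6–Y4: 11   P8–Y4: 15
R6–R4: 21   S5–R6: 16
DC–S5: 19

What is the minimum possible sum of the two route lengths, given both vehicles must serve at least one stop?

Minimum combined distance: 96.

Check every non-empty split of the stops between the two vehicles; for each half take its own optimal tour:
  {P8} + {S5, R6, R4, Y4}: 26 + 70 = 96
  {S5} + {P8, R6, R4, Y4}: 38 + 78 = 116
  {P8, S5} + {R6, R4, Y4}: 52 + 70 = 122
  {R6} + {P8, S5, R4, Y4}: 18 + 78 = 96
  {P8, R6} + {S5, R4, Y4}: 26 + 70 = 96
  {S5, R6} + {P8, R4, Y4}: 44 + 78 = 122
  … (15 splits in total)
Best: vehicle 1 DC → P8 → DC = 26; vehicle 2 DC → R6 → Y4 → S5 → R4 → DC = 70; combined 96.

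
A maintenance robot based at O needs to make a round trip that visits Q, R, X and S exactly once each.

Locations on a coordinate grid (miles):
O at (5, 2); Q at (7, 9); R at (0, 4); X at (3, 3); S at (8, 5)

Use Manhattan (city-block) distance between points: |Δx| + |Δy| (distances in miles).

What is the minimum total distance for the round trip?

Minimum total distance: 30 miles.

O-Q-R-X-S-O: 9+12+4+7+6 = 38
O-Q-R-S-X-O: 9+12+9+7+3 = 40
O-Q-X-R-S-O: 9+10+4+9+6 = 38
O-Q-X-S-R-O: 9+10+7+9+7 = 42
O-Q-S-R-X-O: 9+5+9+4+3 = 30
O-Q-S-X-R-O: 9+5+7+4+7 = 32
O-R-Q-X-S-O: 7+12+10+7+6 = 42
O-R-Q-S-X-O: 7+12+5+7+3 = 34
O-R-X-Q-S-O: 7+4+10+5+6 = 32
O-R-S-Q-X-O: 7+9+5+10+3 = 34
O-X-Q-R-S-O: 3+10+12+9+6 = 40
O-X-R-Q-S-O: 3+4+12+5+6 = 30
The minimum is 30.
One optimal route: O → Q → S → R → X → O (or its reverse).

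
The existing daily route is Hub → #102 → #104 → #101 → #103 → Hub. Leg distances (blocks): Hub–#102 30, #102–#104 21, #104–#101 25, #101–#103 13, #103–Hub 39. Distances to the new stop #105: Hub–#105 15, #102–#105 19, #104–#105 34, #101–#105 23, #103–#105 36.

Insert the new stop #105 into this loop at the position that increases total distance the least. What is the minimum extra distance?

Insertion cost between consecutive stops i–j is d(i,#105) + d(#105,j) − d(i,j):
  between Hub and #102: 15 + 19 − 30 = 4
  between #102 and #104: 19 + 34 − 21 = 32
  between #104 and #101: 34 + 23 − 25 = 32
  between #101 and #103: 23 + 36 − 13 = 46
  between #103 and Hub: 36 + 15 − 39 = 12
Cheapest insertion is between Hub and #102, adding 4.
New total = 128 + 4 = 132.

Minimum extra distance: 4 blocks, inserting #105 between Hub and #102.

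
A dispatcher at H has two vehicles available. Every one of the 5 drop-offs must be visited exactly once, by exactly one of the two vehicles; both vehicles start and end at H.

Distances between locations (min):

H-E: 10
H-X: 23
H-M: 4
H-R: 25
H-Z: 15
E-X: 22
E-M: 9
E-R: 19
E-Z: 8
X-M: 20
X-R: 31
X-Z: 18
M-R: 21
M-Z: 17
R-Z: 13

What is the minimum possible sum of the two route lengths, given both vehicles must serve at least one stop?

Check every non-empty split of the stops between the two vehicles; for each half take its own optimal tour:
  {E} + {X, M, R, Z}: 20 + 79 = 99
  {X} + {E, M, R, Z}: 46 + 56 = 102
  {E, X} + {M, R, Z}: 55 + 53 = 108
  {M} + {E, X, R, Z}: 8 + 83 = 91
  {E, M} + {X, R, Z}: 23 + 79 = 102
  {X, M} + {E, R, Z}: 47 + 56 = 103
  … (15 splits in total)
Best: vehicle 1 H → M → H = 8; vehicle 2 H → E → R → Z → X → H = 83; combined 91.

Minimum combined distance: 91 min.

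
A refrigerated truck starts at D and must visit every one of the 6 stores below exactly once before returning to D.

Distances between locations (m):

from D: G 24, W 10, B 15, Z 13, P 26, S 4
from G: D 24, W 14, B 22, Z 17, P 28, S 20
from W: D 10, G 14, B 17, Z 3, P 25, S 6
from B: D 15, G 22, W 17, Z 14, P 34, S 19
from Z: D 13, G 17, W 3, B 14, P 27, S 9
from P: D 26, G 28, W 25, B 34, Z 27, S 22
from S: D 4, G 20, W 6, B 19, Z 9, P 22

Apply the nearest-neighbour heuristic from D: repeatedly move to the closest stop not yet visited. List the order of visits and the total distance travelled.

103 m along D → S → W → Z → B → G → P → D.

From D: distances to unvisited — S=4, W=10, Z=13, B=15, G=24, P=26. Nearest is S (4).
From S: distances to unvisited — W=6, Z=9, B=19, G=20, P=22. Nearest is W (6).
From W: distances to unvisited — Z=3, G=14, B=17, P=25. Nearest is Z (3).
From Z: distances to unvisited — B=14, G=17, P=27. Nearest is B (14).
From B: distances to unvisited — G=22, P=34. Nearest is G (22).
From G: distances to unvisited — P=28. Nearest is P (28).
Return P→D: 26.
Total = 4 + 6 + 3 + 14 + 22 + 28 + 26 = 103.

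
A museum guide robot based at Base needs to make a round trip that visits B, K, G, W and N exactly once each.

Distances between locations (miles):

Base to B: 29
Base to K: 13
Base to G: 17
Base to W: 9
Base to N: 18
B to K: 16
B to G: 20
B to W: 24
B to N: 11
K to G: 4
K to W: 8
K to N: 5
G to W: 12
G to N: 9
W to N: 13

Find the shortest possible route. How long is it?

Minimum total distance: 70 miles.

Base - B - K - G - W - N - Base: 29+16+4+12+13+18 = 92
Base - B - K - G - N - W - Base: 29+16+4+9+13+9 = 80
Base - B - K - W - G - N - Base: 29+16+8+12+9+18 = 92
Base - B - K - W - N - G - Base: 29+16+8+13+9+17 = 92
Base - B - K - N - G - W - Base: 29+16+5+9+12+9 = 80
Base - B - K - N - W - G - Base: 29+16+5+13+12+17 = 92
Base - B - G - K - W - N - Base: 29+20+4+8+13+18 = 92
Base - B - G - K - N - W - Base: 29+20+4+5+13+9 = 80
Base - B - G - W - K - N - Base: 29+20+12+8+5+18 = 92
Base - B - G - W - N - K - Base: 29+20+12+13+5+13 = 92
Base - B - G - N - K - W - Base: 29+20+9+5+8+9 = 80
Base - B - G - N - W - K - Base: 29+20+9+13+8+13 = 92
Base - B - W - K - G - N - Base: 29+24+8+4+9+18 = 92
Base - B - W - K - N - G - Base: 29+24+8+5+9+17 = 92
… (46 more)
Base - B - N - K - G - W - Base: 29+11+5+4+12+9 = 70  ← best
The minimum is 70.
One optimal route: Base → B → N → K → G → W → Base (or its reverse).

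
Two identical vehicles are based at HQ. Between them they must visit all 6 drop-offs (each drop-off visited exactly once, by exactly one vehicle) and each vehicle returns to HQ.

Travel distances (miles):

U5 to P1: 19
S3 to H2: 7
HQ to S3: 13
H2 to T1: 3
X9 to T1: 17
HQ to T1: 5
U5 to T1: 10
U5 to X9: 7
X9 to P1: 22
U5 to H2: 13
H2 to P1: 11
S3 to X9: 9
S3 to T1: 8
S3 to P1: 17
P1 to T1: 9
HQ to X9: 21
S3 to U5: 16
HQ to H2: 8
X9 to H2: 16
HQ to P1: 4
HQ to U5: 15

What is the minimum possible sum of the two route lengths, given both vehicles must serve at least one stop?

Minimum combined distance: 54 miles.

Check every non-empty split of the stops between the two vehicles; for each half take its own optimal tour:
  {S3} + {U5, X9, H2, P1, T1}: 26 + 53 = 79
  {U5} + {S3, X9, H2, P1, T1}: 30 + 50 = 80
  {S3, U5} + {X9, H2, P1, T1}: 44 + 50 = 94
  {X9} + {S3, U5, H2, P1, T1}: 42 + 53 = 95
  {S3, X9} + {U5, H2, P1, T1}: 43 + 43 = 86
  {U5, X9} + {S3, H2, P1, T1}: 43 + 35 = 78
  … (31 splits in total)
  {P1} + {S3, U5, X9, H2, T1}: 8 + 46 = 54  ← best
Best: vehicle 1 HQ → P1 → HQ = 8; vehicle 2 HQ → U5 → X9 → S3 → H2 → T1 → HQ = 46; combined 54.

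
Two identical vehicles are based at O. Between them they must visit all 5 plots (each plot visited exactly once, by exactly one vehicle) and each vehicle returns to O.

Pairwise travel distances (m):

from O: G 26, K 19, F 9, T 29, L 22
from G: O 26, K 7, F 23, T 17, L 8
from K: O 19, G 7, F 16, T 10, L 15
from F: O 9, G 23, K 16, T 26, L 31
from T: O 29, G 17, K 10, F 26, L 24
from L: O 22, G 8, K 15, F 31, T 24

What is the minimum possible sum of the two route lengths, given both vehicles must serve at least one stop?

94 m — the smallest possible combined total.

Try each way of splitting the stops between the two vehicles (each non-empty) and, for each split, find the best tour for each vehicle:
  {G} + {K, F, T, L}: 52 + 81 = 133
  {K} + {G, F, T, L}: 38 + 82 = 120
  {G, K} + {F, T, L}: 52 + 81 = 133
  {F} + {G, K, T, L}: 18 + 76 = 94
  {G, F} + {K, T, L}: 58 + 75 = 133
  {K, F} + {G, T, L}: 44 + 76 = 120
  … (15 splits in total)
Best: vehicle 1 O → F → O = 18; vehicle 2 O → K → T → G → L → O = 76; combined 94.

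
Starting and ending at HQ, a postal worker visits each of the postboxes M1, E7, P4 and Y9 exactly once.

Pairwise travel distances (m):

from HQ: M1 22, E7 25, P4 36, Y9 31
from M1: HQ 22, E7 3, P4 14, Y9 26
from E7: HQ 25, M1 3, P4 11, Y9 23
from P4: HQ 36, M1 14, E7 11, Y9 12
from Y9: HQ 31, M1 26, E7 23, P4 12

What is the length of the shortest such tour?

79 m — the shortest possible round trip.

There are 12 distinct closed tours to check (reversals are equivalent).
HQ - M1 - E7 - P4 - Y9 - HQ: 22+3+11+12+31 = 79
HQ - M1 - E7 - Y9 - P4 - HQ: 22+3+23+12+36 = 96
HQ - M1 - P4 - E7 - Y9 - HQ: 22+14+11+23+31 = 101
HQ - M1 - P4 - Y9 - E7 - HQ: 22+14+12+23+25 = 96
HQ - M1 - Y9 - E7 - P4 - HQ: 22+26+23+11+36 = 118
HQ - M1 - Y9 - P4 - E7 - HQ: 22+26+12+11+25 = 96
HQ - E7 - M1 - P4 - Y9 - HQ: 25+3+14+12+31 = 85
HQ - E7 - M1 - Y9 - P4 - HQ: 25+3+26+12+36 = 102
HQ - E7 - P4 - M1 - Y9 - HQ: 25+11+14+26+31 = 107
HQ - E7 - Y9 - M1 - P4 - HQ: 25+23+26+14+36 = 124
HQ - P4 - M1 - E7 - Y9 - HQ: 36+14+3+23+31 = 107
HQ - P4 - E7 - M1 - Y9 - HQ: 36+11+3+26+31 = 107
The minimum is 79.
One optimal route: HQ → M1 → E7 → P4 → Y9 → HQ (or its reverse).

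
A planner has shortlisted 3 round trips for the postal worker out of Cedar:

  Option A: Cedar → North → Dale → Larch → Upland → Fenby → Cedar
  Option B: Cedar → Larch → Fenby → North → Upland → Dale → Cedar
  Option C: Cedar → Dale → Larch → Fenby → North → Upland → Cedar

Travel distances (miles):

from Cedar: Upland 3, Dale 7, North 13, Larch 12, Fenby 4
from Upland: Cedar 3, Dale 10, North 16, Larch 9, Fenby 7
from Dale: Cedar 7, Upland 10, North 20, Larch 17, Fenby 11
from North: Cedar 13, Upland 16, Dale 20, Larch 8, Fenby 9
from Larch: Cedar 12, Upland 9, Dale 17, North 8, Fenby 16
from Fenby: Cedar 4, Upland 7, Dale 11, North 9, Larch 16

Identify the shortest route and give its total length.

68 miles — Option C is the shortest.

Option A: 13 + 20 + 17 + 9 + 7 + 4 = 70
Option B: 12 + 16 + 9 + 16 + 10 + 7 = 70
Option C: 7 + 17 + 16 + 9 + 16 + 3 = 68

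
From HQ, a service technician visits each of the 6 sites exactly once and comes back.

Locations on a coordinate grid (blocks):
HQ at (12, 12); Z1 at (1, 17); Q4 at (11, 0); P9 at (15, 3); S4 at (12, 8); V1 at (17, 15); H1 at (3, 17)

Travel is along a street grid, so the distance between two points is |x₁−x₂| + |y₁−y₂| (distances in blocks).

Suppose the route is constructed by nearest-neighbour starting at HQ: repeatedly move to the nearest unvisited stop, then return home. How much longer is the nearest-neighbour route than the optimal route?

Excess over optimum: 6 blocks.

HQ: S4=4, V1=8, P9=12, Q4=13, H1=14, Z1=16 ⇒ S4
S4: P9=8, Q4=9, V1=12, H1=18, Z1=20 ⇒ P9
P9: Q4=7, V1=14, H1=26, Z1=28 ⇒ Q4
Q4: V1=21, H1=25, Z1=27 ⇒ V1
V1: H1=16, Z1=18 ⇒ H1
H1: Z1=2 ⇒ Z1
NN route HQ → S4 → P9 → Q4 → V1 → H1 → Z1 → HQ costs 74.
Optimal: HQ → Z1 → H1 → V1 → P9 → Q4 → S4 → HQ costs 68 (by enumerating all 360 distinct tours).
Excess = 74 − 68 = 6.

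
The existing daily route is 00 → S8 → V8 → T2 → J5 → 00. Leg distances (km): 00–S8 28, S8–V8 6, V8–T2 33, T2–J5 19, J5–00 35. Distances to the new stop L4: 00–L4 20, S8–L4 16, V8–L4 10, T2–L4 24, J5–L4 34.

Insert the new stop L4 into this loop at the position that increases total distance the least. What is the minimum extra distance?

Insertion cost between consecutive stops i–j is d(i,L4) + d(L4,j) − d(i,j):
  between 00 and S8: 20 + 16 − 28 = 8
  between S8 and V8: 16 + 10 − 6 = 20
  between V8 and T2: 10 + 24 − 33 = 1
  between T2 and J5: 24 + 34 − 19 = 39
  between J5 and 00: 34 + 20 − 35 = 19
Cheapest insertion is between V8 and T2, adding 1.
New total = 121 + 1 = 122.

+1 km — insert L4 between V8 and T2.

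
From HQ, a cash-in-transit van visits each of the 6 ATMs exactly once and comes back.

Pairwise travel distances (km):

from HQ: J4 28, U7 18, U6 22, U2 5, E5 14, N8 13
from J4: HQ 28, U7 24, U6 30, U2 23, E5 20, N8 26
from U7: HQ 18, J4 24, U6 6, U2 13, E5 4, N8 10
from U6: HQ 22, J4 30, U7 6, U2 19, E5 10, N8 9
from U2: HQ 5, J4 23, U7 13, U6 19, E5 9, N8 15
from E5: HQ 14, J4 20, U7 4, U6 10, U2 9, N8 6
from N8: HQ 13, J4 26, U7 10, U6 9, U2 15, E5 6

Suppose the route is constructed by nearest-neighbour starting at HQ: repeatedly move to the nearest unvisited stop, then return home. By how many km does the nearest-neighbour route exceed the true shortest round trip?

HQ: U2=5, N8=13, E5=14, U7=18, U6=22, J4=28 ⇒ U2
U2: E5=9, U7=13, N8=15, U6=19, J4=23 ⇒ E5
E5: U7=4, N8=6, U6=10, J4=20 ⇒ U7
U7: U6=6, N8=10, J4=24 ⇒ U6
U6: N8=9, J4=30 ⇒ N8
N8: J4=26 ⇒ J4
NN route HQ → U2 → E5 → U7 → U6 → N8 → J4 → HQ costs 87.
Optimal: HQ → U2 → J4 → E5 → U7 → U6 → N8 → HQ costs 80 (by enumerating all 360 distinct tours).
Excess = 87 − 80 = 7.

7 km longer than the optimal tour.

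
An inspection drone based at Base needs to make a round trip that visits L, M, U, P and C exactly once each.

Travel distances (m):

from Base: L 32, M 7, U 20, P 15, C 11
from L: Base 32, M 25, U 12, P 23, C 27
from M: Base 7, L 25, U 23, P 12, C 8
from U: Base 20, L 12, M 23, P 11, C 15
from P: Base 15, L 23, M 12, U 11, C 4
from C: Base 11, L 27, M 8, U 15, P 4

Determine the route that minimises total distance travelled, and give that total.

There are 60 distinct closed tours to check (reversals are equivalent).
Base → L → M → U → P → C → Base: 32+25+23+11+4+11 = 106
Base → L → M → U → C → P → Base: 32+25+23+15+4+15 = 114
Base → L → M → P → U → C → Base: 32+25+12+11+15+11 = 106
Base → L → M → P → C → U → Base: 32+25+12+4+15+20 = 108
Base → L → M → C → U → P → Base: 32+25+8+15+11+15 = 106
Base → L → M → C → P → U → Base: 32+25+8+4+11+20 = 100
Base → L → U → M → P → C → Base: 32+12+23+12+4+11 = 94
Base → L → U → M → C → P → Base: 32+12+23+8+4+15 = 94
Base → L → U → P → M → C → Base: 32+12+11+12+8+11 = 86
Base → L → U → P → C → M → Base: 32+12+11+4+8+7 = 74
Base → L → U → C → M → P → Base: 32+12+15+8+12+15 = 94
Base → L → U → C → P → M → Base: 32+12+15+4+12+7 = 82
Base → L → P → M → U → C → Base: 32+23+12+23+15+11 = 116
Base → L → P → M → C → U → Base: 32+23+12+8+15+20 = 110
… (46 more)
Base → M → L → U → P → C → Base: 7+25+12+11+4+11 = 70  ← best
The minimum is 70.
One optimal route: Base → M → L → U → P → C → Base (or its reverse).

Shortest round trip = 70 m.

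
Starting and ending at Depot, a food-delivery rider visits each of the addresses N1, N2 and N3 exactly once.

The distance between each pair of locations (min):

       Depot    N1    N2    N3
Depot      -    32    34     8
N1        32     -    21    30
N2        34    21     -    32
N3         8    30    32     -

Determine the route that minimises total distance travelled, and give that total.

Depot - N1 - N2 - N3 - Depot: 32+21+32+8 = 93
Depot - N1 - N3 - N2 - Depot: 32+30+32+34 = 128
Depot - N2 - N1 - N3 - Depot: 34+21+30+8 = 93
The minimum is 93.
One optimal route: Depot → N1 → N2 → N3 → Depot (or its reverse).

93 min — the shortest possible round trip.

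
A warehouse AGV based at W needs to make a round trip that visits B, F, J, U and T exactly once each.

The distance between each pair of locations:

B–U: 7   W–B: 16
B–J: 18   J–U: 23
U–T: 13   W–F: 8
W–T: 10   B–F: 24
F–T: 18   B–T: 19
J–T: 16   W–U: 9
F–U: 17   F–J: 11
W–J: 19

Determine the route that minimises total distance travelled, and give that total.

There are 60 distinct closed tours to check (reversals are equivalent).
W-B-F-J-U-T-W: 16+24+11+23+13+10 = 97
W-B-F-J-T-U-W: 16+24+11+16+13+9 = 89
W-B-F-U-J-T-W: 16+24+17+23+16+10 = 106
W-B-F-U-T-J-W: 16+24+17+13+16+19 = 105
W-B-F-T-J-U-W: 16+24+18+16+23+9 = 106
W-B-F-T-U-J-W: 16+24+18+13+23+19 = 113
W-B-J-F-U-T-W: 16+18+11+17+13+10 = 85
W-B-J-F-T-U-W: 16+18+11+18+13+9 = 85
W-B-J-U-F-T-W: 16+18+23+17+18+10 = 102
W-B-J-U-T-F-W: 16+18+23+13+18+8 = 96
W-B-J-T-F-U-W: 16+18+16+18+17+9 = 94
W-B-J-T-U-F-W: 16+18+16+13+17+8 = 88
W-B-U-F-J-T-W: 16+7+17+11+16+10 = 77
W-B-U-F-T-J-W: 16+7+17+18+16+19 = 93
… (46 more)
W-F-J-B-U-T-W: 8+11+18+7+13+10 = 67  ← best
The minimum is 67.
One optimal route: W → F → J → B → U → T → W (or its reverse).

67 — the shortest possible round trip.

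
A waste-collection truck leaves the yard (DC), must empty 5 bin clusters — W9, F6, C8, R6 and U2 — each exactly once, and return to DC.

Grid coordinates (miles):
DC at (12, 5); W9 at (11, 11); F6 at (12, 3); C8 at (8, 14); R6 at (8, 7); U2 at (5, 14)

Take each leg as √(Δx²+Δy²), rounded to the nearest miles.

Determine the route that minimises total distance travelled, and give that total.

29 miles — the shortest possible round trip.

There are 60 distinct closed tours to check (reversals are equivalent).
DC → W9 → F6 → C8 → R6 → U2 → DC: 6+8+12+7+8+11 = 52
DC → W9 → F6 → C8 → U2 → R6 → DC: 6+8+12+3+8+4 = 41
DC → W9 → F6 → R6 → C8 → U2 → DC: 6+8+6+7+3+11 = 41
DC → W9 → F6 → R6 → U2 → C8 → DC: 6+8+6+8+3+10 = 41
DC → W9 → F6 → U2 → C8 → R6 → DC: 6+8+13+3+7+4 = 41
DC → W9 → F6 → U2 → R6 → C8 → DC: 6+8+13+8+7+10 = 52
DC → W9 → C8 → F6 → R6 → U2 → DC: 6+4+12+6+8+11 = 47
DC → W9 → C8 → F6 → U2 → R6 → DC: 6+4+12+13+8+4 = 47
DC → W9 → C8 → R6 → F6 → U2 → DC: 6+4+7+6+13+11 = 47
DC → W9 → C8 → R6 → U2 → F6 → DC: 6+4+7+8+13+2 = 40
DC → W9 → C8 → U2 → F6 → R6 → DC: 6+4+3+13+6+4 = 36
DC → W9 → C8 → U2 → R6 → F6 → DC: 6+4+3+8+6+2 = 29
DC → W9 → R6 → F6 → C8 → U2 → DC: 6+5+6+12+3+11 = 43
DC → W9 → R6 → F6 → U2 → C8 → DC: 6+5+6+13+3+10 = 43
… (46 more)
The minimum is 29.
One optimal route: DC → W9 → C8 → U2 → R6 → F6 → DC (or its reverse).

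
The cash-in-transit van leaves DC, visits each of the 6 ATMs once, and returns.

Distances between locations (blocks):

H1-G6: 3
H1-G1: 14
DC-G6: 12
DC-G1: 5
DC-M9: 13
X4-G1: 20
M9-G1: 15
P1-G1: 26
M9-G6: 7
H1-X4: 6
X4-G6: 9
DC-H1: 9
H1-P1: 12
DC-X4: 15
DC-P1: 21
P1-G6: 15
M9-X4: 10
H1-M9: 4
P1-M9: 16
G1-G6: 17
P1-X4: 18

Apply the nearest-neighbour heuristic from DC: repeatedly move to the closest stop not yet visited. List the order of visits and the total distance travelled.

DC → [G1:5 / H1:9 / G6:12 / M9:13 / X4:15 / P1:21] → G1 (5)
G1 → [H1:14 / M9:15 / G6:17 / X4:20 / P1:26] → H1 (14)
H1 → [G6:3 / M9:4 / X4:6 / P1:12] → G6 (3)
G6 → [M9:7 / X4:9 / P1:15] → M9 (7)
M9 → [X4:10 / P1:16] → X4 (10)
X4 → [P1:18] → P1 (18)
Return P1→DC: 21.
Total = 5 + 14 + 3 + 7 + 10 + 18 + 21 = 78.

Nearest-neighbour total = 78 blocks; route DC → G1 → H1 → G6 → M9 → X4 → P1 → DC.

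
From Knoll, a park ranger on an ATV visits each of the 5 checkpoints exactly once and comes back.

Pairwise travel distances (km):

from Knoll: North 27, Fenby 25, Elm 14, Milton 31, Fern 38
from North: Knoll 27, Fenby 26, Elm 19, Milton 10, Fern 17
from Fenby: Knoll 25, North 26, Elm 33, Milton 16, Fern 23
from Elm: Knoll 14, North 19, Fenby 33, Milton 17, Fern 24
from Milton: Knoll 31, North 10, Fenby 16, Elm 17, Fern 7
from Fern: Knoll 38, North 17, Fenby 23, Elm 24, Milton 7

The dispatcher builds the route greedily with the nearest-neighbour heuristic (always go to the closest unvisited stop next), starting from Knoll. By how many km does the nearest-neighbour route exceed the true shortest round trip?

Knoll: Elm=14, Fenby=25, North=27, Milton=31, Fern=38 ⇒ Elm
Elm: Milton=17, North=19, Fern=24, Fenby=33 ⇒ Milton
Milton: Fern=7, North=10, Fenby=16 ⇒ Fern
Fern: North=17, Fenby=23 ⇒ North
North: Fenby=26 ⇒ Fenby
NN route Knoll → Elm → Milton → Fern → North → Fenby → Knoll costs 106.
Optimal: Knoll → Fenby → Milton → Fern → North → Elm → Knoll costs 98 (by enumerating all 60 distinct tours).
Excess = 106 − 98 = 8.

The nearest-neighbour route is 8 km longer than optimal.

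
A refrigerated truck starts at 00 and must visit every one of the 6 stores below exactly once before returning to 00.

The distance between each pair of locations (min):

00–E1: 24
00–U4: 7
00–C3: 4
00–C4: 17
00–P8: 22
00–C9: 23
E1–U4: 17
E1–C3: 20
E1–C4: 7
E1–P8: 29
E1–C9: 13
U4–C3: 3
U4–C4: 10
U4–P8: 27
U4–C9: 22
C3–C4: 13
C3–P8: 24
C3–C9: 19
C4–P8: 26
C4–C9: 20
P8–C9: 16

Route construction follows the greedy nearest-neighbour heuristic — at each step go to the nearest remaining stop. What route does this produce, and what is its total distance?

00 → [C3:4 / U4:7 / C4:17 / P8:22 / C9:23 / E1:24] → C3 (4)
C3 → [U4:3 / C4:13 / C9:19 / E1:20 / P8:24] → U4 (3)
U4 → [C4:10 / E1:17 / C9:22 / P8:27] → C4 (10)
C4 → [E1:7 / C9:20 / P8:26] → E1 (7)
E1 → [C9:13 / P8:29] → C9 (13)
C9 → [P8:16] → P8 (16)
Return P8→00: 22.
Total = 4 + 3 + 10 + 7 + 13 + 16 + 22 = 75.

Nearest-neighbour total = 75 min; route 00 → C3 → U4 → C4 → E1 → C9 → P8 → 00.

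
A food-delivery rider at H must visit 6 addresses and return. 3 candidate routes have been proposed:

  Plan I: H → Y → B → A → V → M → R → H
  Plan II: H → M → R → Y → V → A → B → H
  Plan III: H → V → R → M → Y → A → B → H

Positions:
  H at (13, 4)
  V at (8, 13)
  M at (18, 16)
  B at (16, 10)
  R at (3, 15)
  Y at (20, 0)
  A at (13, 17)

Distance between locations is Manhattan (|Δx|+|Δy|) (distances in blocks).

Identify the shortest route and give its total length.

94 blocks — Plan I is the shortest.

Plan I: 11 + 14 + 10 + 9 + 13 + 16 + 21 = 94
Plan II: 17 + 16 + 32 + 25 + 9 + 10 + 9 = 118
Plan III: 14 + 7 + 16 + 18 + 24 + 10 + 9 = 98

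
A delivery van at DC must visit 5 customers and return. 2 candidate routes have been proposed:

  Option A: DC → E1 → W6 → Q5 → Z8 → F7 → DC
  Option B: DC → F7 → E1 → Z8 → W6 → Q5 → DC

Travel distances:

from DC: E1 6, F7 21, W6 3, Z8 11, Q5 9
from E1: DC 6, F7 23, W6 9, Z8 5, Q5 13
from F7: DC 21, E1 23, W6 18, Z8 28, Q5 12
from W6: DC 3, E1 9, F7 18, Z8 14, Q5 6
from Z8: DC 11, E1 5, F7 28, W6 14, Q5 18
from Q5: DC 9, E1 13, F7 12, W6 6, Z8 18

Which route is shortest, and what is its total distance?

Option A: 6 + 9 + 6 + 18 + 28 + 21 = 88
Option B: 21 + 23 + 5 + 14 + 6 + 9 = 78

78 — Option B is the shortest.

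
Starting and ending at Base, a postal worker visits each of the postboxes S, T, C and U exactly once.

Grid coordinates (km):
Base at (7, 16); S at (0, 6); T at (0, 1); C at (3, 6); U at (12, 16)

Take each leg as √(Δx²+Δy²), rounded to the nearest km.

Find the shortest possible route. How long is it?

There are 12 distinct closed tours to check (reversals are equivalent).
Base → S → T → C → U → Base: 12+5+6+13+5 = 41
Base → S → T → U → C → Base: 12+5+19+13+11 = 60
Base → S → C → T → U → Base: 12+3+6+19+5 = 45
Base → S → C → U → T → Base: 12+3+13+19+17 = 64
Base → S → U → T → C → Base: 12+16+19+6+11 = 64
Base → S → U → C → T → Base: 12+16+13+6+17 = 64
Base → T → S → C → U → Base: 17+5+3+13+5 = 43
Base → T → S → U → C → Base: 17+5+16+13+11 = 62
Base → T → C → S → U → Base: 17+6+3+16+5 = 47
Base → T → U → S → C → Base: 17+19+16+3+11 = 66
Base → C → S → T → U → Base: 11+3+5+19+5 = 43
Base → C → T → S → U → Base: 11+6+5+16+5 = 43
The minimum is 41.
One optimal route: Base → S → T → C → U → Base (or its reverse).

41 km — the shortest possible round trip.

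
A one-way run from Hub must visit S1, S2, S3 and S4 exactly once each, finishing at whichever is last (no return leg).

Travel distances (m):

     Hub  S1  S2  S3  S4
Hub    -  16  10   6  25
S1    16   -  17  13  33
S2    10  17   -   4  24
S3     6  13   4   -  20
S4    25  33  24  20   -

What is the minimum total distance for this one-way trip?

There are 4! = 24 possible orderings.
Hub→S1→S2→S3→S4: 16+17+4+20 = 57
Hub→S1→S2→S4→S3: 16+17+24+20 = 77
Hub→S1→S3→S2→S4: 16+13+4+24 = 57
Hub→S1→S3→S4→S2: 16+13+20+24 = 73
Hub→S1→S4→S2→S3: 16+33+24+4 = 77
Hub→S1→S4→S3→S2: 16+33+20+4 = 73
Hub→S2→S1→S3→S4: 10+17+13+20 = 60
Hub→S2→S1→S4→S3: 10+17+33+20 = 80
Hub→S2→S3→S1→S4: 10+4+13+33 = 60
Hub→S2→S3→S4→S1: 10+4+20+33 = 67
Hub→S2→S4→S1→S3: 10+24+33+13 = 80
Hub→S2→S4→S3→S1: 10+24+20+13 = 67
Hub→S3→S1→S2→S4: 6+13+17+24 = 60
Hub→S3→S1→S4→S2: 6+13+33+24 = 76
… (10 more)
The minimum is 57.
One shortest path: Hub → S1 → S2 → S3 → S4.

Shortest open route: 57 m.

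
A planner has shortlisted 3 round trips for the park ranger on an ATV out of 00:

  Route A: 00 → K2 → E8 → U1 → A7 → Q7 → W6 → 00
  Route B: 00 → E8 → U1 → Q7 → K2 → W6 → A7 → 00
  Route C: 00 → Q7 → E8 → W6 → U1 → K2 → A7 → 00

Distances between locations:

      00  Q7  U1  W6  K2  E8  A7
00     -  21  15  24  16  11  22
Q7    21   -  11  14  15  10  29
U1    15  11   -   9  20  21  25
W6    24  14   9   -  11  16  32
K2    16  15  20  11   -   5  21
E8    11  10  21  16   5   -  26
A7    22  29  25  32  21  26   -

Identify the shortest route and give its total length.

Shortest is Route C, total 119.

Route A: 16 + 5 + 21 + 25 + 29 + 14 + 24 = 134
Route B: 11 + 21 + 11 + 15 + 11 + 32 + 22 = 123
Route C: 21 + 10 + 16 + 9 + 20 + 21 + 22 = 119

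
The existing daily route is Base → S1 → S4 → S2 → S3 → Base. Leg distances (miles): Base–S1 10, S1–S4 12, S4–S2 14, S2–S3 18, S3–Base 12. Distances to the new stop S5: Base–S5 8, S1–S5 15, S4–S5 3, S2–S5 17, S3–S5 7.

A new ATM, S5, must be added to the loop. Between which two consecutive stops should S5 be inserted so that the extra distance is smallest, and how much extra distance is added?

Insertion cost between consecutive stops i–j is d(i,S5) + d(S5,j) − d(i,j):
  between Base and S1: 8 + 15 − 10 = 13
  between S1 and S4: 15 + 3 − 12 = 6
  between S4 and S2: 3 + 17 − 14 = 6
  between S2 and S3: 17 + 7 − 18 = 6
  between S3 and Base: 7 + 8 − 12 = 3
Cheapest insertion is between S3 and Base, adding 3.
New total = 66 + 3 = 69.

Minimum extra distance: 3 miles, inserting S5 between S3 and Base.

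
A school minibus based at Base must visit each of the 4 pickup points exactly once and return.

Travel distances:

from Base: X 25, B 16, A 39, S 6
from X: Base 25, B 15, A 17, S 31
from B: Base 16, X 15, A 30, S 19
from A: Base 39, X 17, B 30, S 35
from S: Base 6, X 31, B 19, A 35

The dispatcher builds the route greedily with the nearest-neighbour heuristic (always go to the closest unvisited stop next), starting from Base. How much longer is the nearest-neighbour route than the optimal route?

Base: S=6, B=16, X=25, A=39 ⇒ S
S: B=19, X=31, A=35 ⇒ B
B: X=15, A=30 ⇒ X
X: A=17 ⇒ A
NN route Base → S → B → X → A → Base costs 96.
Optimal: Base → B → X → A → S → Base costs 89 (by enumerating all 12 distinct tours).
Excess = 96 − 89 = 7.

7 longer than the optimal tour.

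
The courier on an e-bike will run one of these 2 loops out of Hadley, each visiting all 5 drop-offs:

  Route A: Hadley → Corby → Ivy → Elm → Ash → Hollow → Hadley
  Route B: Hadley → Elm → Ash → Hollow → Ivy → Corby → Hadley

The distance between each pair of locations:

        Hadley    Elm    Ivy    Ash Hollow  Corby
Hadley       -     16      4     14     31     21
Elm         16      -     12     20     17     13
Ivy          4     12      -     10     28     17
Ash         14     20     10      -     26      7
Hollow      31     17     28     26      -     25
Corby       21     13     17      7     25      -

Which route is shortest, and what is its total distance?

Route A: 21 + 17 + 12 + 20 + 26 + 31 = 127
Route B: 16 + 20 + 26 + 28 + 17 + 21 = 128

Shortest is Route A, total 127.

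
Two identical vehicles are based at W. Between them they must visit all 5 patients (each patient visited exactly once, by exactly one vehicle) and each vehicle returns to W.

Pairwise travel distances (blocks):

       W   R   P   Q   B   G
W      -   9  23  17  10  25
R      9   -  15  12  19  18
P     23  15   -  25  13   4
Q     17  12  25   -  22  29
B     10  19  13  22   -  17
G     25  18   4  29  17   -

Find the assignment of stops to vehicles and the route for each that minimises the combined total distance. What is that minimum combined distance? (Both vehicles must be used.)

Try each way of splitting the stops between the two vehicles (each non-empty) and, for each split, find the best tour for each vehicle:
  {R} + {P, Q, B, G}: 18 + 73 = 91
  {P} + {R, Q, B, G}: 46 + 74 = 120
  {R, P} + {Q, B, G}: 47 + 73 = 120
  {Q} + {R, P, B, G}: 34 + 54 = 88
  {R, Q} + {P, B, G}: 38 + 52 = 90
  {P, Q} + {R, B, G}: 65 + 54 = 119
  … (15 splits in total)
Best: vehicle 1 W → Q → W = 34; vehicle 2 W → R → G → P → B → W = 54; combined 88.

Minimum combined distance: 88 blocks.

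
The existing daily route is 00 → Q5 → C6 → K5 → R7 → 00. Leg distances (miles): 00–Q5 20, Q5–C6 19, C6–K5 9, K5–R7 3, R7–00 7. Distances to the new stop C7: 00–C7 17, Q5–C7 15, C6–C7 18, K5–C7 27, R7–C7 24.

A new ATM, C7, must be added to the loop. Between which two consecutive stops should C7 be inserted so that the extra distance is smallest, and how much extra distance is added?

Insertion cost between consecutive stops i–j is d(i,C7) + d(C7,j) − d(i,j):
  between 00 and Q5: 17 + 15 − 20 = 12
  between Q5 and C6: 15 + 18 − 19 = 14
  between C6 and K5: 18 + 27 − 9 = 36
  between K5 and R7: 27 + 24 − 3 = 48
  between R7 and 00: 24 + 17 − 7 = 34
Cheapest insertion is between 00 and Q5, adding 12.
New total = 58 + 12 = 70.

Minimum extra distance: 12 miles, inserting C7 between 00 and Q5.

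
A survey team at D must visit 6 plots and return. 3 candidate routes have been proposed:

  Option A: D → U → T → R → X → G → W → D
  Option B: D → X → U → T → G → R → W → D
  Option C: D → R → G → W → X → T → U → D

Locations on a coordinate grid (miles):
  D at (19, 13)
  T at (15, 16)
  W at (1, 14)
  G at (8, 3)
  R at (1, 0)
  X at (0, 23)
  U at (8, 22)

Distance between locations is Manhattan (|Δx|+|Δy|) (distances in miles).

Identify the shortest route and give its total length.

Shortest is Option B, total 114 miles.

Option A: 20 + 13 + 30 + 24 + 28 + 18 + 19 = 152
Option B: 29 + 9 + 13 + 20 + 10 + 14 + 19 = 114
Option C: 31 + 10 + 18 + 10 + 22 + 13 + 20 = 124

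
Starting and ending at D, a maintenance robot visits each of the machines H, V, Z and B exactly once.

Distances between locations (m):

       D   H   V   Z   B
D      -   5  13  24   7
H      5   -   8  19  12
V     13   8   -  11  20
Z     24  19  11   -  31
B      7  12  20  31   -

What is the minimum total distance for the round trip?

There are 12 distinct closed tours to check (reversals are equivalent).
D-H-V-Z-B-D: 5+8+11+31+7 = 62
D-H-V-B-Z-D: 5+8+20+31+24 = 88
D-H-Z-V-B-D: 5+19+11+20+7 = 62
D-H-Z-B-V-D: 5+19+31+20+13 = 88
D-H-B-V-Z-D: 5+12+20+11+24 = 72
D-H-B-Z-V-D: 5+12+31+11+13 = 72
D-V-H-Z-B-D: 13+8+19+31+7 = 78
D-V-H-B-Z-D: 13+8+12+31+24 = 88
D-V-Z-H-B-D: 13+11+19+12+7 = 62
D-V-B-H-Z-D: 13+20+12+19+24 = 88
D-Z-H-V-B-D: 24+19+8+20+7 = 78
D-Z-V-H-B-D: 24+11+8+12+7 = 62
The minimum is 62.
One optimal route: D → H → V → Z → B → D (or its reverse).

Shortest round trip = 62 m.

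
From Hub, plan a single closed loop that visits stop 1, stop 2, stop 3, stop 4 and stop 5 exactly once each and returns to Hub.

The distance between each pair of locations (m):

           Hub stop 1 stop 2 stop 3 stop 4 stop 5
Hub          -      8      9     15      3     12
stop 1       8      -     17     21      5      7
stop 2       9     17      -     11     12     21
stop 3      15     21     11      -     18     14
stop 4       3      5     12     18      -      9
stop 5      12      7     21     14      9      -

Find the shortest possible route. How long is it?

Minimum total distance: 49 m.

There are 60 distinct closed tours to check (reversals are equivalent).
Hub - stop 1 - stop 2 - stop 3 - stop 4 - stop 5 - Hub: 8+17+11+18+9+12 = 75
Hub - stop 1 - stop 2 - stop 3 - stop 5 - stop 4 - Hub: 8+17+11+14+9+3 = 62
Hub - stop 1 - stop 2 - stop 4 - stop 3 - stop 5 - Hub: 8+17+12+18+14+12 = 81
Hub - stop 1 - stop 2 - stop 4 - stop 5 - stop 3 - Hub: 8+17+12+9+14+15 = 75
Hub - stop 1 - stop 2 - stop 5 - stop 3 - stop 4 - Hub: 8+17+21+14+18+3 = 81
Hub - stop 1 - stop 2 - stop 5 - stop 4 - stop 3 - Hub: 8+17+21+9+18+15 = 88
Hub - stop 1 - stop 3 - stop 2 - stop 4 - stop 5 - Hub: 8+21+11+12+9+12 = 73
Hub - stop 1 - stop 3 - stop 2 - stop 5 - stop 4 - Hub: 8+21+11+21+9+3 = 73
Hub - stop 1 - stop 3 - stop 4 - stop 2 - stop 5 - Hub: 8+21+18+12+21+12 = 92
Hub - stop 1 - stop 3 - stop 4 - stop 5 - stop 2 - Hub: 8+21+18+9+21+9 = 86
Hub - stop 1 - stop 3 - stop 5 - stop 2 - stop 4 - Hub: 8+21+14+21+12+3 = 79
Hub - stop 1 - stop 3 - stop 5 - stop 4 - stop 2 - Hub: 8+21+14+9+12+9 = 73
Hub - stop 1 - stop 4 - stop 2 - stop 3 - stop 5 - Hub: 8+5+12+11+14+12 = 62
Hub - stop 1 - stop 4 - stop 2 - stop 5 - stop 3 - Hub: 8+5+12+21+14+15 = 75
… (46 more)
Hub - stop 2 - stop 3 - stop 5 - stop 1 - stop 4 - Hub: 9+11+14+7+5+3 = 49  ← best
The minimum is 49.
One optimal route: Hub → stop 2 → stop 3 → stop 5 → stop 1 → stop 4 → Hub (or its reverse).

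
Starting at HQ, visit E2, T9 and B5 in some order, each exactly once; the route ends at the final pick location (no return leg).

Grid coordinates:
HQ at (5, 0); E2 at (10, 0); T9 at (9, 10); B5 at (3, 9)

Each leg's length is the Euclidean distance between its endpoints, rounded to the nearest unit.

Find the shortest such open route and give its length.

There are 3! = 6 possible orderings.
HQ→E2→T9→B5: 5+10+6 = 21
HQ→E2→B5→T9: 5+11+6 = 22
HQ→T9→E2→B5: 11+10+11 = 32
HQ→T9→B5→E2: 11+6+11 = 28
HQ→B5→E2→T9: 9+11+10 = 30
HQ→B5→T9→E2: 9+6+10 = 25
The minimum is 21.
One shortest path: HQ → E2 → T9 → B5.

Minimum one-way distance = 21.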